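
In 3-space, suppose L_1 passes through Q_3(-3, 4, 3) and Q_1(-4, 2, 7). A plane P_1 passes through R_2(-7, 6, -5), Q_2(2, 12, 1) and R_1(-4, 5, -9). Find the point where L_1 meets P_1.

A direction vector for L_1 is Q_1 − Q_3 = (-1, -2, 4).
R_2Q_2 = (9, 6, 6), R_2R_1 = (3, -1, -4); a normal to P_1 is R_2Q_2 × R_2R_1 = (-18, 54, -27).
Using R_2: P_1 has equation -18x + 54y - 27z = 585.
Substitute r = (-3, 4, 3) + t(-1, -2, 4) into the plane: 189 + (-198)t = 585, so t = -2.
Intersection: (-3, 4, 3) + (-2)·(-1, -2, 4) = (-1, 8, -5).

(-1, 8, -5)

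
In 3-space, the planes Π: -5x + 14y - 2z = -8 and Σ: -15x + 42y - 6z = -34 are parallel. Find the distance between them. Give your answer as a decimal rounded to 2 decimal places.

Rescale Σ by 1/3: -5x + 14y - 2z = -34/3. Then distance = |-8 − (-34/3)| / √225 ≈ 0.22.

0.22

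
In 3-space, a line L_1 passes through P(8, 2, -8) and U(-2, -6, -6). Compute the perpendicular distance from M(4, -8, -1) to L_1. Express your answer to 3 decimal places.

7.624

A direction vector for L_1 is U − P = (-10, -8, 2).
Taking (8, 2, -8) on L_1 with direction v = (-10, -8, 2): w = M − (8, 2, -8) = (-4, -10, 7), and w × v = (36, -62, -68).
Distance = |w × v| / |v| = √9764 / √168 ≈ 7.624.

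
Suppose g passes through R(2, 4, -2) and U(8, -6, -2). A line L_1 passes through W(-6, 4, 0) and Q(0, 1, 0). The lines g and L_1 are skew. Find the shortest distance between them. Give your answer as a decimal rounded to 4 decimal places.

2.0000

A direction vector for g is U − R = (6, -10, 0).
A direction vector for L_1 is Q − W = (6, -3, 0).
Common perpendicular direction n = (6, -10, 0) × (6, -3, 0) = (0, 0, 42).
With w = (-6, 4, 0) − (2, 4, -2) = (-8, 0, 2), w · n = 84.
Distance = |w · n| / |n| = |84| / √1764 ≈ 2.0000.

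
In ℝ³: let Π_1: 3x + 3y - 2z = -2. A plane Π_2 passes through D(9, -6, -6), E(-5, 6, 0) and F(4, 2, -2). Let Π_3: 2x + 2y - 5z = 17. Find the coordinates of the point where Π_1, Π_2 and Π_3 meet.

(0, -4, -5)

DE = (-14, 12, 6), DF = (-5, 8, 4); a normal to Π_2 is DE × DF = (0, 26, -52).
Using D: Π_2 has equation 26y - 52z = 156.
Solving the 3×3 linear system 3x + 3y - 2z = -2, 26y - 52z = 156, 2x + 2y - 5z = 17 (e.g. by elimination or Cramer's rule, determinant = -286) gives (0, -4, -5).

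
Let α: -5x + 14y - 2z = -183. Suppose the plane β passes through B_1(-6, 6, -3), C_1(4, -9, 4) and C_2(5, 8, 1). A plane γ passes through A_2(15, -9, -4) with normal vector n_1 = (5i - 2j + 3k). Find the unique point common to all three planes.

(9, -9, 6)

B_1C_1 = (10, -15, 7), B_1C_2 = (11, 2, 4); a normal to β is B_1C_1 × B_1C_2 = (-74, 37, 185).
Using B_1: β has equation -74x + 37y + 185z = 111.
γ: n_1·r = n_1·A_2 gives 5x - 2y + 3z = 81.
Solving the 3×3 linear system -5x + 14y - 2z = -183, -74x + 37y + 185z = 111, 5x - 2y + 3z = 81 (e.g. by elimination or Cramer's rule, determinant = 13727) gives (9, -9, 6).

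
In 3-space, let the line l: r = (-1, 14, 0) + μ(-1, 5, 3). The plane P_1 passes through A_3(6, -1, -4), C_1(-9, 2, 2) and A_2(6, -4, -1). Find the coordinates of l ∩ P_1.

(1, 4, -6)

A_3C_1 = (-15, 3, 6), A_3A_2 = (0, -3, 3); a normal to P_1 is A_3C_1 × A_3A_2 = (27, 45, 45).
Using A_3: P_1 has equation 27x + 45y + 45z = -63.
Substitute r = (-1, 14, 0) + t(-1, 5, 3) into the plane: 603 + 333t = -63, so t = -2.
Intersection: (-1, 14, 0) + (-2)·(-1, 5, 3) = (1, 4, -6).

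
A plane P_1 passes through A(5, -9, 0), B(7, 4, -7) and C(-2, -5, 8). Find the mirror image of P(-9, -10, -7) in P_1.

AB = (2, 13, -7), AC = (-7, 4, 8); a normal to P_1 is AB × AC = (132, 33, 99).
Using A: P_1 has equation 132x + 33y + 99z = 363.
λ = (n·P − d)/|n|² = (-2211 − 363)/28314 = -1/11.
Reflection = P − 2λn = (-9, -10, -7) − (-2/11)·(132, 33, 99) = (15, -4, 11).

(15, -4, 11)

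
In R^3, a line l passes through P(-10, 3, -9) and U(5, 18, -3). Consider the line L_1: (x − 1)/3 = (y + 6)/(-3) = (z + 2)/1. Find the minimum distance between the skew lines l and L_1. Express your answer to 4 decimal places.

A direction vector for l is U − P = (15, 15, 6).
L_1 has direction (3, -3, 1) through (1, -6, -2).
Common perpendicular direction n = (15, 15, 6) × (3, -3, 1) = (33, 3, -90).
With w = (1, -6, -2) − (-10, 3, -9) = (11, -9, 7), w · n = -294.
Distance = |w · n| / |n| = |-294| / √9198 ≈ 3.0655.

3.0655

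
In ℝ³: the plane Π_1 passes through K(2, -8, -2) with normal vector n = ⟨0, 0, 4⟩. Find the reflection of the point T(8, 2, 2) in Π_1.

Π_1: n·r = n·K gives 4z = -8.
λ = (n·T − d)/|n|² = (8 − (-8))/16 = 1.
Reflection = T − 2λn = (8, 2, 2) − 2·(0, 0, 4) = (8, 2, -6).

(8, 2, -6)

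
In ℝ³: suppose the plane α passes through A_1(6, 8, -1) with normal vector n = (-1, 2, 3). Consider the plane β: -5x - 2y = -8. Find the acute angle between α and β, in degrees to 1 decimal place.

α: n·r = n·A_1 gives -x + 2y + 3z = 7.
cos θ = |n₁·n₂| / (|n₁||n₂|) = |1| / (√14 · √29).
θ = arccos(0.04963) ≈ 87.2°.

87.2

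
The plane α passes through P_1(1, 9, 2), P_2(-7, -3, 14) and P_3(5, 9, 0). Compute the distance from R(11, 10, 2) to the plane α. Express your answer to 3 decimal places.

P_1P_2 = (-8, -12, 12), P_1P_3 = (4, 0, -2); a normal to α is P_1P_2 × P_1P_3 = (24, 32, 48).
Using P_1: α has equation 24x + 32y + 48z = 408.
n·R − d = (24)·(11) + (32)·(10) + (48)·(2) − 408 = 272; |n| = √3904.
Distance = |272| / √3904 = 272/√3904 ≈ 4.353.

4.353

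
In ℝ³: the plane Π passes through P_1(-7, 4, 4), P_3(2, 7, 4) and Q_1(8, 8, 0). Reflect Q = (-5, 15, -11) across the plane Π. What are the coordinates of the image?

P_1P_3 = (9, 3, 0), P_1Q_1 = (15, 4, -4); a normal to Π is P_1P_3 × P_1Q_1 = (-12, 36, -9).
Using P_1: Π has equation -12x + 36y - 9z = 192.
λ = (n·Q − d)/|n|² = (699 − 192)/1521 = 1/3.
Reflection = Q − 2λn = (-5, 15, -11) − (2/3)·(-12, 36, -9) = (3, -9, -5).

(3, -9, -5)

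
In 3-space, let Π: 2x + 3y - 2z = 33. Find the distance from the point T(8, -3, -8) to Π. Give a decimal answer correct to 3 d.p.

2.425

n·T − d = (2)·(8) + (3)·(-3) + (-2)·(-8) − 33 = -10; |n| = √17.
Distance = |-10| / √17 = 10/√17 ≈ 2.425.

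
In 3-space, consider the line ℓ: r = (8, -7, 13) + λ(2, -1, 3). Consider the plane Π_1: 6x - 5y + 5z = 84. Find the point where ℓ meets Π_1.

Substitute r = (8, -7, 13) + t(2, -1, 3) into the plane: 148 + 32t = 84, so t = -2.
Intersection: (8, -7, 13) + (-2)·(2, -1, 3) = (4, -5, 7).

(4, -5, 7)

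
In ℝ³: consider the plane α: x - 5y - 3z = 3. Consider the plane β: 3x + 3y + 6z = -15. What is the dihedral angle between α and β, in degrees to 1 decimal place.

46.4

cos θ = |n₁·n₂| / (|n₁||n₂|) = |-30| / (√35 · √54).
θ = arccos(0.69007) ≈ 46.4°.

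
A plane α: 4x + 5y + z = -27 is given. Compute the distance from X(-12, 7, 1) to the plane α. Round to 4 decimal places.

n·X − d = (4)·(-12) + (5)·(7) + (1)·(1) − (-27) = 15; |n| = √42.
Distance = |15| / √42 = 15/√42 ≈ 2.3146.

2.3146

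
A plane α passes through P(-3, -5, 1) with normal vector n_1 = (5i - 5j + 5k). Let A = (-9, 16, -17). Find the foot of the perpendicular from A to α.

α: n_1·r = n_1·P gives 5x - 5y + 5z = 15.
Foot = A − λn with λ = (n·A − d)/|n|² = (-210 − 15)/75 = -3.
Foot = (-9, 16, -17) − (-3)·(5, -5, 5) = (6, 1, -2).

(6, 1, -2)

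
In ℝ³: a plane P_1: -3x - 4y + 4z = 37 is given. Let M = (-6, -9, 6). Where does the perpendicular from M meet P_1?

Foot = M − λn with λ = (n·M − d)/|n|² = (78 − 37)/41 = 1.
Foot = (-6, -9, 6) − 1·(-3, -4, 4) = (-3, -5, 2).

(-3, -5, 2)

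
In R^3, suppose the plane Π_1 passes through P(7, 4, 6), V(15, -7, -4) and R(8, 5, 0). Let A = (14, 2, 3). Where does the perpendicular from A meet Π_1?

(10, 0, 2)

PV = (8, -11, -10), PR = (1, 1, -6); a normal to Π_1 is PV × PR = (76, 38, 19).
Using P: Π_1 has equation 76x + 38y + 19z = 798.
Foot = A − λn with λ = (n·A − d)/|n|² = (1197 − 798)/7581 = 1/19.
Foot = (14, 2, 3) − (1/19)·(76, 38, 19) = (10, 0, 2).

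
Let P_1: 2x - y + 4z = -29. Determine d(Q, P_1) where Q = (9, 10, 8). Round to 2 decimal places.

n·Q − d = (2)·(9) + (-1)·(10) + (4)·(8) − (-29) = 69; |n| = √21.
Distance = |69| / √21 = 69/√21 ≈ 15.06.

15.06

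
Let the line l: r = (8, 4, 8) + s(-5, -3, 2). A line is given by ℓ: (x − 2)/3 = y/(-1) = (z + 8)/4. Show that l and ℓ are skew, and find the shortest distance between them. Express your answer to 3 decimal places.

ℓ has direction (3, -1, 4) through (2, 0, -8).
Common perpendicular direction n = (-5, -3, 2) × (3, -1, 4) = (-10, 26, 14).
With w = (2, 0, -8) − (8, 4, 8) = (-6, -4, -16), w · n = -268.
Since n ≠ 0 the lines are not parallel, and w · n = -268 ≠ 0 so they do not intersect; hence they are skew.
Distance = |w · n| / |n| = |-268| / √972 ≈ 8.596.

8.596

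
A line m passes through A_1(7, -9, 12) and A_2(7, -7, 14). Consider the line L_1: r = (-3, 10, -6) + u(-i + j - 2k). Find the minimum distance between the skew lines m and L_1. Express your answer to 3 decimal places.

2.111

A direction vector for m is A_2 − A_1 = (0, 2, 2).
Common perpendicular direction n = (0, 2, 2) × (-1, 1, -2) = (-6, -2, 2).
With w = (-3, 10, -6) − (7, -9, 12) = (-10, 19, -18), w · n = -14.
Distance = |w · n| / |n| = |-14| / √44 ≈ 2.111.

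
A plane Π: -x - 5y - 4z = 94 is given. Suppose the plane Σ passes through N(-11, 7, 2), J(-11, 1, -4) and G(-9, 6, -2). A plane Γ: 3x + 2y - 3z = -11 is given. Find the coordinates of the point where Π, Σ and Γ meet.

(-11, -7, -12)

NJ = (0, -6, -6), NG = (2, -1, -4); a normal to Σ is NJ × NG = (18, -12, 12).
Using N: Σ has equation 18x - 12y + 12z = -258.
Solving the 3×3 linear system -x - 5y - 4z = 94, 18x - 12y + 12z = -258, 3x + 2y - 3z = -11 (e.g. by elimination or Cramer's rule, determinant = -750) gives (-11, -7, -12).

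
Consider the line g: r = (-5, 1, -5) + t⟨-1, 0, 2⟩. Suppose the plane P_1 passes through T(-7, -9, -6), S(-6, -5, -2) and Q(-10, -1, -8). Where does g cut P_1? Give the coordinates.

TS = (1, 4, 4), TQ = (-3, 8, -2); a normal to P_1 is TS × TQ = (-40, -10, 20).
Using T: P_1 has equation -40x - 10y + 20z = 250.
Substitute r = (-5, 1, -5) + t(-1, 0, 2) into the plane: 90 + 80t = 250, so t = 2.
Intersection: (-5, 1, -5) + 2·(-1, 0, 2) = (-7, 1, -1).

(-7, 1, -1)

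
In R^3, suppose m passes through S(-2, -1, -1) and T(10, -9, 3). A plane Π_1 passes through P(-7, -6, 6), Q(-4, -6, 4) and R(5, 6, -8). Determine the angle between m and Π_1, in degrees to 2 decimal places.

A direction vector for m is T − S = (12, -8, 4).
PQ = (3, 0, -2), PR = (12, 12, -14); a normal to Π_1 is PQ × PR = (24, 18, 36).
Using P: Π_1 has equation 24x + 18y + 36z = -60.
sin θ = |n·v| / (|n||v|) = |288| / (√2196 · √224) = 0.41063.
θ ≈ 24.24°.

24.24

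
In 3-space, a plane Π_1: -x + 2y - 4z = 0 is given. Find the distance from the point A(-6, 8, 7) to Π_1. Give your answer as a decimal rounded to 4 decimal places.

n·A − d = (-1)·(-6) + (2)·(8) + (-4)·(7) − 0 = -6; |n| = √21.
Distance = |-6| / √21 = 6/√21 ≈ 1.3093.

1.3093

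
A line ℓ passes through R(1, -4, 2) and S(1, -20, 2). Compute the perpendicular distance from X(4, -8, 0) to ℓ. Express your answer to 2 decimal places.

A direction vector for ℓ is S − R = (0, -16, 0).
Taking (1, -4, 2) on ℓ with direction v = (0, -16, 0): w = X − (1, -4, 2) = (3, -4, -2), and w × v = (-32, 0, -48).
Distance = |w × v| / |v| = √3328 / √256 ≈ 3.61.

3.61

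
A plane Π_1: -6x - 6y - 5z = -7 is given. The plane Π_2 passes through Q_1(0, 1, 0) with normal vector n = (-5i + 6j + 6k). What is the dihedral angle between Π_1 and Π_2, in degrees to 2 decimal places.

Π_2: n·r = n·Q_1 gives -5x + 6y + 6z = 6.
cos θ = |n₁·n₂| / (|n₁||n₂|) = |-36| / (√97 · √97).
θ = arccos(0.37113) ≈ 68.21°.

68.21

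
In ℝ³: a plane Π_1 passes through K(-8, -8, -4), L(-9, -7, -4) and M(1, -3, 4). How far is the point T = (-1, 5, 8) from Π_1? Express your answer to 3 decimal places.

0.444

KL = (-1, 1, 0), KM = (9, 5, 8); a normal to Π_1 is KL × KM = (8, 8, -14).
Using K: Π_1 has equation 8x + 8y - 14z = -72.
n·T − d = (8)·(-1) + (8)·(5) + (-14)·(8) − (-72) = -8; |n| = √324.
Distance = |-8| / √324 = 8/√324 ≈ 0.444.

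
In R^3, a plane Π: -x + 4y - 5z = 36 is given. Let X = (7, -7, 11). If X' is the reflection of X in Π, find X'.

λ = (n·X − d)/|n|² = (-90 − 36)/42 = -3.
Reflection = X − 2λn = (7, -7, 11) − (-6)·(-1, 4, -5) = (1, 17, -19).

(1, 17, -19)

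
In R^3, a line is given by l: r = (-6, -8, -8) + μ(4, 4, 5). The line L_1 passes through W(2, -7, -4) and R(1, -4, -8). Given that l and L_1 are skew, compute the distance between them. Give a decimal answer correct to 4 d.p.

4.7295

A direction vector for L_1 is R − W = (-1, 3, -4).
Common perpendicular direction n = (4, 4, 5) × (-1, 3, -4) = (-31, 11, 16).
With w = (2, -7, -4) − (-6, -8, -8) = (8, 1, 4), w · n = -173.
Distance = |w · n| / |n| = |-173| / √1338 ≈ 4.7295.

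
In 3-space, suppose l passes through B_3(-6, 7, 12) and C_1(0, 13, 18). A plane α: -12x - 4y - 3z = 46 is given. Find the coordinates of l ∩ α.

A direction vector for l is C_1 − B_3 = (6, 6, 6).
Substitute r = (-6, 7, 12) + t(6, 6, 6) into the plane: 8 + (-114)t = 46, so t = -1/3.
Intersection: (-6, 7, 12) + (-1/3)·(6, 6, 6) = (-8, 5, 10).

(-8, 5, 10)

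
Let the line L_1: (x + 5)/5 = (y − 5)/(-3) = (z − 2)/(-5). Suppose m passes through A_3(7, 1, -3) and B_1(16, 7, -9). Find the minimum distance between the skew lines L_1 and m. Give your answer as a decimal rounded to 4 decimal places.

L_1 has direction (5, -3, -5) through (-5, 5, 2).
A direction vector for m is B_1 − A_3 = (9, 6, -6).
Common perpendicular direction n = (5, -3, -5) × (9, 6, -6) = (48, -15, 57).
With w = (7, 1, -3) − (-5, 5, 2) = (12, -4, -5), w · n = 351.
Distance = |w · n| / |n| = |351| / √5778 ≈ 4.6176.

4.6176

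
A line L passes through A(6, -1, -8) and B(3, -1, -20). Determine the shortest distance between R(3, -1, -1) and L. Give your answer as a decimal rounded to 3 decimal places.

A direction vector for L is B − A = (-3, 0, -12).
Taking (6, -1, -8) on L with direction v = (-3, 0, -12): w = R − (6, -1, -8) = (-3, 0, 7), and w × v = (0, -57, 0).
Distance = |w × v| / |v| = √3249 / √153 ≈ 4.608.

4.608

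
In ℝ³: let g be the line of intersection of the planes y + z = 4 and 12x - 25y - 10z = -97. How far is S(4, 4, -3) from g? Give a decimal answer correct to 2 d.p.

Direction of g: (0, 1, 1) × (12, -25, -10) = (15, 12, -12).
A point on g: solving the two plane equations with x = -6 gives (-6, -1, 5).
Taking (-6, -1, 5) on g with direction v = (15, 12, -12): w = S − (-6, -1, 5) = (10, 5, -8), and w × v = (36, 0, 45).
Distance = |w × v| / |v| = √3321 / √513 ≈ 2.54.

2.54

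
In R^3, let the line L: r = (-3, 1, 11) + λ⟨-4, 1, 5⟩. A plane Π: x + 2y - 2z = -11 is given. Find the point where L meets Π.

(1, 0, 6)

Substitute r = (-3, 1, 11) + t(-4, 1, 5) into the plane: -23 + (-12)t = -11, so t = -1.
Intersection: (-3, 1, 11) + (-1)·(-4, 1, 5) = (1, 0, 6).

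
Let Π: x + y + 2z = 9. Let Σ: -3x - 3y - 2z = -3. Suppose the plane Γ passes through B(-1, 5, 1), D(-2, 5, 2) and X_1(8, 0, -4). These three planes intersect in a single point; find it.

BD = (-1, 0, 1), BX_1 = (9, -5, -5); a normal to Γ is BD × BX_1 = (5, 4, 5).
Using B: Γ has equation 5x + 4y + 5z = 20.
Solving the 3×3 linear system x + y + 2z = 9, -3x - 3y - 2z = -3, 5x + 4y + 5z = 20 (e.g. by elimination or Cramer's rule, determinant = 4) gives (2, -5, 6).

(2, -5, 6)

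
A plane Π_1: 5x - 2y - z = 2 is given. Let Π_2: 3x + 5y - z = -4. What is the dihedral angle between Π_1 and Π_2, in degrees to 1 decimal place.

79.3

cos θ = |n₁·n₂| / (|n₁||n₂|) = |6| / (√30 · √35).
θ = arccos(0.18516) ≈ 79.3°.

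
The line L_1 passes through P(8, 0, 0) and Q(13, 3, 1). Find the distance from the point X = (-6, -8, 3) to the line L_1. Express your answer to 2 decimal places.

A direction vector for L_1 is Q − P = (5, 3, 1).
Taking (8, 0, 0) on L_1 with direction v = (5, 3, 1): w = X − (8, 0, 0) = (-14, -8, 3), and w × v = (-17, 29, -2).
Distance = |w × v| / |v| = √1134 / √35 ≈ 5.69.

5.69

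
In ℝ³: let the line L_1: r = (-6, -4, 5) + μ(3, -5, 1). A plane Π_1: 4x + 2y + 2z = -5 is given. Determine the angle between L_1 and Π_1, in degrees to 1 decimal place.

7.9

sin θ = |n·v| / (|n||v|) = |4| / (√24 · √35) = 0.13801.
θ ≈ 7.9°.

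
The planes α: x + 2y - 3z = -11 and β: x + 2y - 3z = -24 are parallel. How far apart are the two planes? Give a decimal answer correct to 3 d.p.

3.474

Same normal n = (1, 2, -3) with |n| = √14; distance = |-11 − (-24)| / |n| = 13/√14 ≈ 3.474.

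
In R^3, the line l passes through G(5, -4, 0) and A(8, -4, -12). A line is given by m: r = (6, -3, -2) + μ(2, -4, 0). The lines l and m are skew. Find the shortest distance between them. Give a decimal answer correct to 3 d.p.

0.873

A direction vector for l is A − G = (3, 0, -12).
Common perpendicular direction n = (3, 0, -12) × (2, -4, 0) = (-48, -24, -12).
With w = (6, -3, -2) − (5, -4, 0) = (1, 1, -2), w · n = -48.
Distance = |w · n| / |n| = |-48| / √3024 ≈ 0.873.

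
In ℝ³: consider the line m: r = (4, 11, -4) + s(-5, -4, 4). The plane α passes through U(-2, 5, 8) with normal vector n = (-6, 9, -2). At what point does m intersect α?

(-11, -1, 8)

α: n·r = n·U gives -6x + 9y - 2z = 41.
Substitute r = (4, 11, -4) + t(-5, -4, 4) into the plane: 83 + (-14)t = 41, so t = 3.
Intersection: (4, 11, -4) + 3·(-5, -4, 4) = (-11, -1, 8).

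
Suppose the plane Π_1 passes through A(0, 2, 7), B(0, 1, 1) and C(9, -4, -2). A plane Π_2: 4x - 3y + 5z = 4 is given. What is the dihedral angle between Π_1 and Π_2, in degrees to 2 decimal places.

76.74

AB = (0, -1, -6), AC = (9, -6, -9); a normal to Π_1 is AB × AC = (-27, -54, 9).
Using A: Π_1 has equation -27x - 54y + 9z = -45.
cos θ = |n₁·n₂| / (|n₁||n₂|) = |99| / (√3726 · √50).
θ = arccos(0.22937) ≈ 76.74°.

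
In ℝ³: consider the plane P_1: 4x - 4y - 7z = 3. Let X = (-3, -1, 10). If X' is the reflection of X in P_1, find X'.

λ = (n·X − d)/|n|² = (-78 − 3)/81 = -1.
Reflection = X − 2λn = (-3, -1, 10) − (-2)·(4, -4, -7) = (5, -9, -4).

(5, -9, -4)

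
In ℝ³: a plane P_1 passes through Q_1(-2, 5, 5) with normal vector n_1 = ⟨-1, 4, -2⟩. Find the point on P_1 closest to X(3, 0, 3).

(2, 4, 1)

P_1: n_1·r = n_1·Q_1 gives -x + 4y - 2z = 12.
Foot = X − λn with λ = (n·X − d)/|n|² = (-9 − 12)/21 = -1.
Foot = (3, 0, 3) − (-1)·(-1, 4, -2) = (2, 4, 1).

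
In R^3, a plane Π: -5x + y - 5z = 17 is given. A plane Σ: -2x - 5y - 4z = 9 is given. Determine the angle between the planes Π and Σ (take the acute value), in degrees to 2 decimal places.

cos θ = |n₁·n₂| / (|n₁||n₂|) = |25| / (√51 · √45).
θ = arccos(0.52185) ≈ 58.54°.

58.54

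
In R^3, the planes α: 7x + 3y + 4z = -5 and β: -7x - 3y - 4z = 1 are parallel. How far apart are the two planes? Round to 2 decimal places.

0.46

Rescale β by 1/(-1): 7x + 3y + 4z = -1. Then distance = |-5 − (-1)| / √74 ≈ 0.46.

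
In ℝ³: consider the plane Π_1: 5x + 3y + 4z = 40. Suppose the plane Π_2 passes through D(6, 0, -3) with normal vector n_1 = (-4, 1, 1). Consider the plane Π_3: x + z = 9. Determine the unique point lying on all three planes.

Π_2: n_1·r = n_1·D gives -4x + y + z = -27.
Solving the 3×3 linear system 5x + 3y + 4z = 40, -4x + y + z = -27, x + z = 9 (e.g. by elimination or Cramer's rule, determinant = 16) gives (7, -1, 2).

(7, -1, 2)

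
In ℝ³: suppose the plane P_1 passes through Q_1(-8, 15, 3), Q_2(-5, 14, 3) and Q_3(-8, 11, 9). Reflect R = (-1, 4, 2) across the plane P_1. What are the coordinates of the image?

Q_1Q_2 = (3, -1, 0), Q_1Q_3 = (0, -4, 6); a normal to P_1 is Q_1Q_2 × Q_1Q_3 = (-6, -18, -12).
Using Q_1: P_1 has equation -6x - 18y - 12z = -258.
λ = (n·R − d)/|n|² = (-90 − (-258))/504 = 1/3.
Reflection = R − 2λn = (-1, 4, 2) − (2/3)·(-6, -18, -12) = (3, 16, 10).

(3, 16, 10)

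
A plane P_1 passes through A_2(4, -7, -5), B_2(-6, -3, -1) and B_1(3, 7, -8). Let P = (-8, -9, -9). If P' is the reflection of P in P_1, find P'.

(0, -5, 7)

A_2B_2 = (-10, 4, 4), A_2B_1 = (-1, 14, -3); a normal to P_1 is A_2B_2 × A_2B_1 = (-68, -34, -136).
Using A_2: P_1 has equation -68x - 34y - 136z = 646.
λ = (n·P − d)/|n|² = (2074 − 646)/24276 = 1/17.
Reflection = P − 2λn = (-8, -9, -9) − (2/17)·(-68, -34, -136) = (0, -5, 7).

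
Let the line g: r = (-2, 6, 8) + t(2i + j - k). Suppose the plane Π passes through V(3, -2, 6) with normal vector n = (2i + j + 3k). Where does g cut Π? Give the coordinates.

(-6, 4, 10)

Π: n·r = n·V gives 2x + y + 3z = 22.
Substitute r = (-2, 6, 8) + t(2, 1, -1) into the plane: 26 + 2t = 22, so t = -2.
Intersection: (-2, 6, 8) + (-2)·(2, 1, -1) = (-6, 4, 10).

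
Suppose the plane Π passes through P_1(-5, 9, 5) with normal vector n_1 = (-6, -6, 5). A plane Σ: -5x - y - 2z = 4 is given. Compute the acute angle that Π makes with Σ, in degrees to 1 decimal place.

Π: n_1·r = n_1·P_1 gives -6x - 6y + 5z = 1.
cos θ = |n₁·n₂| / (|n₁||n₂|) = |26| / (√97 · √30).
θ = arccos(0.48198) ≈ 61.2°.

61.2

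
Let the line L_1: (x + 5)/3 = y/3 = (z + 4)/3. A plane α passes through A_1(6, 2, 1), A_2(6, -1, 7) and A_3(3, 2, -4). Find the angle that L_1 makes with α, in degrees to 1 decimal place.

L_1 has direction (3, 3, 3) through (-5, 0, -4).
A_1A_2 = (0, -3, 6), A_1A_3 = (-3, 0, -5); a normal to α is A_1A_2 × A_1A_3 = (15, -18, -9).
Using A_1: α has equation 15x - 18y - 9z = 45.
sin θ = |n·v| / (|n||v|) = |-36| / (√630 · √27) = 0.27603.
θ ≈ 16.0°.

16.0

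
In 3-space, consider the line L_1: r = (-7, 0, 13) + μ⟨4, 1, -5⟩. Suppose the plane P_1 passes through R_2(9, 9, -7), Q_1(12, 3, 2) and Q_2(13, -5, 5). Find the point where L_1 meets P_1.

R_2Q_1 = (3, -6, 9), R_2Q_2 = (4, -14, 12); a normal to P_1 is R_2Q_1 × R_2Q_2 = (54, 0, -18).
Using R_2: P_1 has equation 54x - 18z = 612.
Substitute r = (-7, 0, 13) + t(4, 1, -5) into the plane: -612 + 306t = 612, so t = 4.
Intersection: (-7, 0, 13) + 4·(4, 1, -5) = (9, 4, -7).

(9, 4, -7)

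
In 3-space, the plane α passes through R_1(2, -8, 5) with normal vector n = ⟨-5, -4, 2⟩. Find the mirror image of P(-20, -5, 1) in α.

(0, 11, -7)

α: n·r = n·R_1 gives -5x - 4y + 2z = 32.
λ = (n·P − d)/|n|² = (122 − 32)/45 = 2.
Reflection = P − 2λn = (-20, -5, 1) − 4·(-5, -4, 2) = (0, 11, -7).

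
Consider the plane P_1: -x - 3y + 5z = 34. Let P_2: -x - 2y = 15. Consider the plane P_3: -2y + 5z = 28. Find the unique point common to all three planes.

Solving the 3×3 linear system -x - 3y + 5z = 34, -x - 2y = 15, -2y + 5z = 28 (e.g. by elimination or Cramer's rule, determinant = 5) gives (3, -9, 2).

(3, -9, 2)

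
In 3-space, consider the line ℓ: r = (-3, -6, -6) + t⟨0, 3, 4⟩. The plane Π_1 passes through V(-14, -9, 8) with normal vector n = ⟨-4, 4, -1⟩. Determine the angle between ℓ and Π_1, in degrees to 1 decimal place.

16.2

Π_1: n·r = n·V gives -4x + 4y - z = 12.
sin θ = |n·v| / (|n||v|) = |8| / (√33 · √25) = 0.27852.
θ ≈ 16.2°.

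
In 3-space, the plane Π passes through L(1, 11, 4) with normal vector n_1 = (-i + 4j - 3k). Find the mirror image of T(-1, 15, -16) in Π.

(5, -9, 2)

Π: n_1·r = n_1·L gives -x + 4y - 3z = 31.
λ = (n·T − d)/|n|² = (109 − 31)/26 = 3.
Reflection = T − 2λn = (-1, 15, -16) − 6·(-1, 4, -3) = (5, -9, 2).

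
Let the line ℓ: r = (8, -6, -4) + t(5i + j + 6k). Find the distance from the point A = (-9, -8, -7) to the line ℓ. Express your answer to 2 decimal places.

11.14

Taking (8, -6, -4) on ℓ with direction v = (5, 1, 6): w = A − (8, -6, -4) = (-17, -2, -3), and w × v = (-9, 87, -7).
Distance = |w × v| / |v| = √7699 / √62 ≈ 11.14.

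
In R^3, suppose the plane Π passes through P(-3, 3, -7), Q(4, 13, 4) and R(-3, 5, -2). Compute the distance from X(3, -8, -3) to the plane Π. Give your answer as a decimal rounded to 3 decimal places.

PQ = (7, 10, 11), PR = (0, 2, 5); a normal to Π is PQ × PR = (28, -35, 14).
Using P: Π has equation 28x - 35y + 14z = -287.
n·X − d = (28)·(3) + (-35)·(-8) + (14)·(-3) − (-287) = 609; |n| = √2205.
Distance = |609| / √2205 = 609/√2205 ≈ 12.969.

12.969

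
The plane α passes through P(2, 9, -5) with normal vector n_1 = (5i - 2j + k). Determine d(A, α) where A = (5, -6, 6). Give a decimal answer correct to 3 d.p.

10.224

α: n_1·r = n_1·P gives 5x - 2y + z = -13.
n·A − d = (5)·(5) + (-2)·(-6) + (1)·(6) − (-13) = 56; |n| = √30.
Distance = |56| / √30 = 56/√30 ≈ 10.224.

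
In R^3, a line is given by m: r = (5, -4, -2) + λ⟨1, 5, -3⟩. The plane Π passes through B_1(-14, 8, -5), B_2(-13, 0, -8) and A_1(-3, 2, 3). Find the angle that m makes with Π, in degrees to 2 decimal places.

47.09

B_1B_2 = (1, -8, -3), B_1A_1 = (11, -6, 8); a normal to Π is B_1B_2 × B_1A_1 = (-82, -41, 82).
Using B_1: Π has equation -82x - 41y + 82z = 410.
sin θ = |n·v| / (|n||v|) = |-533| / (√15129 · √35) = 0.73247.
θ ≈ 47.09°.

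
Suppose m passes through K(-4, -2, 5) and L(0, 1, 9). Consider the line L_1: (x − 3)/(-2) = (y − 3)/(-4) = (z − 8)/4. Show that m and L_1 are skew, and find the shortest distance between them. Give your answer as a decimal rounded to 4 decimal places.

A direction vector for m is L − K = (4, 3, 4).
L_1 has direction (-2, -4, 4) through (3, 3, 8).
Common perpendicular direction n = (4, 3, 4) × (-2, -4, 4) = (28, -24, -10).
With w = (3, 3, 8) − (-4, -2, 5) = (7, 5, 3), w · n = 46.
Since n ≠ 0 the lines are not parallel, and w · n = 46 ≠ 0 so they do not intersect; hence they are skew.
Distance = |w · n| / |n| = |46| / √1460 ≈ 1.2039.

1.2039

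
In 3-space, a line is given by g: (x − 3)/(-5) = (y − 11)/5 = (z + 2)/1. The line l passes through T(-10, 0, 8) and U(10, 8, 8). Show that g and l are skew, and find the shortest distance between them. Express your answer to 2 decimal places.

g has direction (-5, 5, 1) through (3, 11, -2).
A direction vector for l is U − T = (20, 8, 0).
Common perpendicular direction n = (-5, 5, 1) × (20, 8, 0) = (-8, 20, -140).
With w = (-10, 0, 8) − (3, 11, -2) = (-13, -11, 10), w · n = -1516.
Since n ≠ 0 the lines are not parallel, and w · n = -1516 ≠ 0 so they do not intersect; hence they are skew.
Distance = |w · n| / |n| = |-1516| / √20064 ≈ 10.70.

10.70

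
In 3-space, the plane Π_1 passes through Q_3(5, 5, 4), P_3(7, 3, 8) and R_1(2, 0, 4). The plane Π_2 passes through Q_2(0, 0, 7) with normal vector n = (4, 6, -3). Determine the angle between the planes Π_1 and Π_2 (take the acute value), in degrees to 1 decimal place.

Q_3P_3 = (2, -2, 4), Q_3R_1 = (-3, -5, 0); a normal to Π_1 is Q_3P_3 × Q_3R_1 = (20, -12, -16).
Using Q_3: Π_1 has equation 20x - 12y - 16z = -24.
Π_2: n·r = n·Q_2 gives 4x + 6y - 3z = -21.
cos θ = |n₁·n₂| / (|n₁||n₂|) = |56| / (√800 · √61).
θ = arccos(0.25350) ≈ 75.3°.

75.3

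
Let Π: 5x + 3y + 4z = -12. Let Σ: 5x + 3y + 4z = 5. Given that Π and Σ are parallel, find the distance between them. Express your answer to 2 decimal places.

Same normal n = (5, 3, 4) with |n| = √50; distance = |-12 − 5| / |n| = 17/√50 ≈ 2.40.

2.40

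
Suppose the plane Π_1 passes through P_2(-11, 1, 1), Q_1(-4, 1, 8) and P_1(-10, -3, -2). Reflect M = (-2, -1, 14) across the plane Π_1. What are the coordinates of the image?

P_2Q_1 = (7, 0, 7), P_2P_1 = (1, -4, -3); a normal to Π_1 is P_2Q_1 × P_2P_1 = (28, 28, -28).
Using P_2: Π_1 has equation 28x + 28y - 28z = -308.
λ = (n·M − d)/|n|² = (-476 − (-308))/2352 = -1/14.
Reflection = M − 2λn = (-2, -1, 14) − (-1/7)·(28, 28, -28) = (2, 3, 10).

(2, 3, 10)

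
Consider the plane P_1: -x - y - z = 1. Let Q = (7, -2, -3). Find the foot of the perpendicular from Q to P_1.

(6, -3, -4)

Foot = Q − λn with λ = (n·Q − d)/|n|² = (-2 − 1)/3 = -1.
Foot = (7, -2, -3) − (-1)·(-1, -1, -1) = (6, -3, -4).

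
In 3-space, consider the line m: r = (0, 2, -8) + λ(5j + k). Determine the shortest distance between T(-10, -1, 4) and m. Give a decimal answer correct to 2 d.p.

Taking (0, 2, -8) on m with direction v = (0, 5, 1): w = T − (0, 2, -8) = (-10, -3, 12), and w × v = (-63, 10, -50).
Distance = |w × v| / |v| = √6569 / √26 ≈ 15.90.

15.90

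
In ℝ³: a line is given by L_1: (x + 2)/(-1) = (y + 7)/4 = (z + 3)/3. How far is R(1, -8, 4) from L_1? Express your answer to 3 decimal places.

L_1 has direction (-1, 4, 3) through (-2, -7, -3).
Taking (-2, -7, -3) on L_1 with direction v = (-1, 4, 3): w = R − (-2, -7, -3) = (3, -1, 7), and w × v = (-31, -16, 11).
Distance = |w × v| / |v| = √1338 / √26 ≈ 7.174.

7.174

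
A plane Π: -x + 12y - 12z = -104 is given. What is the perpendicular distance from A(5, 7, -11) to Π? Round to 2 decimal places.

n·A − d = (-1)·(5) + (12)·(7) + (-12)·(-11) − (-104) = 315; |n| = √289.
Distance = |315| / √289 = 315/√289 ≈ 18.53.

18.53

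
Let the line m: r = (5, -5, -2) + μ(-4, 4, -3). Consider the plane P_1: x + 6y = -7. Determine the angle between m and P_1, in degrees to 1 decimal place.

30.9

sin θ = |n·v| / (|n||v|) = |20| / (√37 · √41) = 0.51350.
θ ≈ 30.9°.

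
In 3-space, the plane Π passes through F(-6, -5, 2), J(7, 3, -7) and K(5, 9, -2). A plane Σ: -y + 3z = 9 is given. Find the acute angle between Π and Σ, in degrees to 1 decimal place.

42.5

FJ = (13, 8, -9), FK = (11, 14, -4); a normal to Π is FJ × FK = (94, -47, 94).
Using F: Π has equation 94x - 47y + 94z = -141.
cos θ = |n₁·n₂| / (|n₁||n₂|) = |329| / (√19881 · √10).
θ = arccos(0.73786) ≈ 42.5°.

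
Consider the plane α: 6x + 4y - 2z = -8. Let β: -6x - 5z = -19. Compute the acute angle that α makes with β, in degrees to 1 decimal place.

cos θ = |n₁·n₂| / (|n₁||n₂|) = |-26| / (√56 · √61).
θ = arccos(0.44485) ≈ 63.6°.

63.6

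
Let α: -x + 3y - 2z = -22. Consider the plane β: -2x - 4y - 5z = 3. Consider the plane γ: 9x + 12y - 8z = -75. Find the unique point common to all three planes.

Solving the 3×3 linear system -x + 3y - 2z = -22, -2x - 4y - 5z = 3, 9x + 12y - 8z = -75 (e.g. by elimination or Cramer's rule, determinant = -299) gives (1, -5, 3).

(1, -5, 3)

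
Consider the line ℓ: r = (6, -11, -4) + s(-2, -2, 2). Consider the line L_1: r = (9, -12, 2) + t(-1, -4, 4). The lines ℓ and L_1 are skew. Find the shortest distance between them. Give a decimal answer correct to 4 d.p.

Common perpendicular direction n = (-2, -2, 2) × (-1, -4, 4) = (0, 6, 6).
With w = (9, -12, 2) − (6, -11, -4) = (3, -1, 6), w · n = 30.
Distance = |w · n| / |n| = |30| / √72 ≈ 3.5355.

3.5355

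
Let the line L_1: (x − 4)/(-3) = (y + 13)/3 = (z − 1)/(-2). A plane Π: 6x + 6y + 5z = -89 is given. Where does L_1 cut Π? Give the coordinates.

L_1 has direction (-3, 3, -2) through (4, -13, 1).
Substitute r = (4, -13, 1) + t(-3, 3, -2) into the plane: -49 + (-10)t = -89, so t = 4.
Intersection: (4, -13, 1) + 4·(-3, 3, -2) = (-8, -1, -7).

(-8, -1, -7)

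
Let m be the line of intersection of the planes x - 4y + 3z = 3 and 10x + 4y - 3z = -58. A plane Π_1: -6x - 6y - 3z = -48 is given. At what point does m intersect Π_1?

(-5, 7, 12)

Direction of m: (1, -4, 3) × (10, 4, -3) = (0, 33, 44).
A point on m: solving the two plane equations with y = 19 gives (-5, 19, 28).
Substitute r = (-5, 19, 28) + t(0, 33, 44) into the plane: -168 + (-330)t = -48, so t = -4/11.
Intersection: (-5, 19, 28) + (-4/11)·(0, 33, 44) = (-5, 7, 12).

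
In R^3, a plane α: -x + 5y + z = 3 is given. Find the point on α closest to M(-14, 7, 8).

(-12, -3, 6)

Foot = M − λn with λ = (n·M − d)/|n|² = (57 − 3)/27 = 2.
Foot = (-14, 7, 8) − 2·(-1, 5, 1) = (-12, -3, 6).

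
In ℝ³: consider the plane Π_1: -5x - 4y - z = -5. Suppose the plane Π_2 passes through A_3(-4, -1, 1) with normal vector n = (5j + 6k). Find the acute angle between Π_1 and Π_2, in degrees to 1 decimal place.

Π_2: n·r = n·A_3 gives 5y + 6z = 1.
cos θ = |n₁·n₂| / (|n₁||n₂|) = |-26| / (√42 · √61).
θ = arccos(0.51367) ≈ 59.1°.

59.1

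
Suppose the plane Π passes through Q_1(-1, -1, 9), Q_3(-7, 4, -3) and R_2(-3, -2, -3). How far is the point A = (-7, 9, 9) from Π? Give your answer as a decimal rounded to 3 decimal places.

Q_1Q_3 = (-6, 5, -12), Q_1R_2 = (-2, -1, -12); a normal to Π is Q_1Q_3 × Q_1R_2 = (-72, -48, 16).
Using Q_1: Π has equation -72x - 48y + 16z = 264.
n·A − d = (-72)·(-7) + (-48)·(9) + (16)·(9) − 264 = -48; |n| = √7744.
Distance = |-48| / √7744 = 48/√7744 ≈ 0.545.

0.545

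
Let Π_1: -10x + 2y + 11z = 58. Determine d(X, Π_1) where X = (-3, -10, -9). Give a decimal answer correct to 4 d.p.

n·X − d = (-10)·(-3) + (2)·(-10) + (11)·(-9) − 58 = -147; |n| = √225.
Distance = |-147| / √225 = 147/√225 ≈ 9.8000.

9.8000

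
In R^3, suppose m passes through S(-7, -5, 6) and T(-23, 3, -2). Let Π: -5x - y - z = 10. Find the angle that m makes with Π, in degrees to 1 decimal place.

51.8

A direction vector for m is T − S = (-16, 8, -8).
sin θ = |n·v| / (|n||v|) = |80| / (√27 · √384) = 0.78567.
θ ≈ 51.8°.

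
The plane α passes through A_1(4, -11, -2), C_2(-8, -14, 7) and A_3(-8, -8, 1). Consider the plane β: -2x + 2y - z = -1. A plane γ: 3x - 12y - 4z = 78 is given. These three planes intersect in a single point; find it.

(2, -3, -9)

A_1C_2 = (-12, -3, 9), A_1A_3 = (-12, 3, 3); a normal to α is A_1C_2 × A_1A_3 = (-36, -72, -72).
Using A_1: α has equation -36x - 72y - 72z = 792.
Solving the 3×3 linear system -36x - 72y - 72z = 792, -2x + 2y - z = -1, 3x - 12y - 4z = 78 (e.g. by elimination or Cramer's rule, determinant = 216) gives (2, -3, -9).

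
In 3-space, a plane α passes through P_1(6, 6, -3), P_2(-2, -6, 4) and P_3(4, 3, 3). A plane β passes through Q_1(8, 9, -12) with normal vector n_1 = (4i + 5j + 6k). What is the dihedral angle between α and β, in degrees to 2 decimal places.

P_1P_2 = (-8, -12, 7), P_1P_3 = (-2, -3, 6); a normal to α is P_1P_2 × P_1P_3 = (-51, 34, 0).
Using P_1: α has equation -51x + 34y = -102.
β: n_1·r = n_1·Q_1 gives 4x + 5y + 6z = 5.
cos θ = |n₁·n₂| / (|n₁||n₂|) = |-34| / (√3757 · √77).
θ = arccos(0.06321) ≈ 86.38°.

86.38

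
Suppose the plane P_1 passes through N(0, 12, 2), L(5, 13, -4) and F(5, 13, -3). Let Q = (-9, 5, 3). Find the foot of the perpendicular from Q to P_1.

(-10, 10, 3)

NL = (5, 1, -6), NF = (5, 1, -5); a normal to P_1 is NL × NF = (1, -5, 0).
Using N: P_1 has equation x - 5y = -60.
Foot = Q − λn with λ = (n·Q − d)/|n|² = (-34 − (-60))/26 = 1.
Foot = (-9, 5, 3) − 1·(1, -5, 0) = (-10, 10, 3).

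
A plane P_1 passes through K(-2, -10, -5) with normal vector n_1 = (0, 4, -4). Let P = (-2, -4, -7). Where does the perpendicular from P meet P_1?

(-2, -8, -3)

P_1: n_1·r = n_1·K gives 4y - 4z = -20.
Foot = P − λn with λ = (n·P − d)/|n|² = (12 − (-20))/32 = 1.
Foot = (-2, -4, -7) − 1·(0, 4, -4) = (-2, -8, -3).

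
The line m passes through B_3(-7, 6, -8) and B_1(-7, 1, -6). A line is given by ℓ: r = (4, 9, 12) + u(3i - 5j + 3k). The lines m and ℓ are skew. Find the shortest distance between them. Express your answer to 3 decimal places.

15.552

A direction vector for m is B_1 − B_3 = (0, -5, 2).
Common perpendicular direction n = (0, -5, 2) × (3, -5, 3) = (-5, 6, 15).
With w = (4, 9, 12) − (-7, 6, -8) = (11, 3, 20), w · n = 263.
Distance = |w · n| / |n| = |263| / √286 ≈ 15.552.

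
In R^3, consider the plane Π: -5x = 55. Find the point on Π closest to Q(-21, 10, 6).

Foot = Q − λn with λ = (n·Q − d)/|n|² = (105 − 55)/25 = 2.
Foot = (-21, 10, 6) − 2·(-5, 0, 0) = (-11, 10, 6).

(-11, 10, 6)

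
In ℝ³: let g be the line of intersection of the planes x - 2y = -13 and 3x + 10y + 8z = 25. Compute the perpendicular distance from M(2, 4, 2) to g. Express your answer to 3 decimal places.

Direction of g: (1, -2, 0) × (3, 10, 8) = (-16, -8, 16).
A point on g: solving the two plane equations with x = 3 gives (3, 8, -8).
Taking (3, 8, -8) on g with direction v = (-16, -8, 16): w = M − (3, 8, -8) = (-1, -4, 10), and w × v = (16, -144, -56).
Distance = |w × v| / |v| = √24128 / √576 ≈ 6.472.

6.472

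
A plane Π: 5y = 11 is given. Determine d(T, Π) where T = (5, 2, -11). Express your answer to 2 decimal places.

n·T − d = (0)·(5) + (5)·(2) + (0)·(-11) − 11 = -1; |n| = √25.
Distance = |-1| / √25 = 1/√25 ≈ 0.20.

0.20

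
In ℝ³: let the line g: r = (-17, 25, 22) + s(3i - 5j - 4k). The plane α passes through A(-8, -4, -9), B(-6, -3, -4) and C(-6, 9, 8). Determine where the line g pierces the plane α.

AB = (2, 1, 5), AC = (2, 13, 17); a normal to α is AB × AC = (-48, -24, 24).
Using A: α has equation -48x - 24y + 24z = 264.
Substitute r = (-17, 25, 22) + t(3, -5, -4) into the plane: 744 + (-120)t = 264, so t = 4.
Intersection: (-17, 25, 22) + 4·(3, -5, -4) = (-5, 5, 6).

(-5, 5, 6)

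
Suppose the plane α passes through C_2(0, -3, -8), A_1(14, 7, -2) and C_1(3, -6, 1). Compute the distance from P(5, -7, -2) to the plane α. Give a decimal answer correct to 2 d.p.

C_2A_1 = (14, 10, 6), C_2C_1 = (3, -3, 9); a normal to α is C_2A_1 × C_2C_1 = (108, -108, -72).
Using C_2: α has equation 108x - 108y - 72z = 900.
n·P − d = (108)·(5) + (-108)·(-7) + (-72)·(-2) − 900 = 540; |n| = √28512.
Distance = |540| / √28512 = 540/√28512 ≈ 3.20.

3.20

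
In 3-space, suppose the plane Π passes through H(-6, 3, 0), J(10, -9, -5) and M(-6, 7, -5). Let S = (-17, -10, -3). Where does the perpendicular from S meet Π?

HJ = (16, -12, -5), HM = (0, 4, -5); a normal to Π is HJ × HM = (80, 80, 64).
Using H: Π has equation 80x + 80y + 64z = -240.
Foot = S − λn with λ = (n·S − d)/|n|² = (-2352 − (-240))/16896 = -1/8.
Foot = (-17, -10, -3) − (-1/8)·(80, 80, 64) = (-7, 0, 5).

(-7, 0, 5)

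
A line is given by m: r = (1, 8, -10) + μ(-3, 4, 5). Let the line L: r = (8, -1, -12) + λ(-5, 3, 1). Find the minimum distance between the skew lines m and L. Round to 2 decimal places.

3.67

Common perpendicular direction n = (-3, 4, 5) × (-5, 3, 1) = (-11, -22, 11).
With w = (8, -1, -12) − (1, 8, -10) = (7, -9, -2), w · n = 99.
Distance = |w · n| / |n| = |99| / √726 ≈ 3.67.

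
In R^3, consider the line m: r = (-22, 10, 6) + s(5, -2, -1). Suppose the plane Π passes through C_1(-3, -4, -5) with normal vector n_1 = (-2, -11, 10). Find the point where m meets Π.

Π: n_1·r = n_1·C_1 gives -2x - 11y + 10z = 0.
Substitute r = (-22, 10, 6) + t(5, -2, -1) into the plane: -6 + 2t = 0, so t = 3.
Intersection: (-22, 10, 6) + 3·(5, -2, -1) = (-7, 4, 3).

(-7, 4, 3)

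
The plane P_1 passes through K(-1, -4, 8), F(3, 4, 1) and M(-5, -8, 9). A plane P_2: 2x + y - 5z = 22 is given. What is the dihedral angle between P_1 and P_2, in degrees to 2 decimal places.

60.04

KF = (4, 8, -7), KM = (-4, -4, 1); a normal to P_1 is KF × KM = (-20, 24, 16).
Using K: P_1 has equation -20x + 24y + 16z = 52.
cos θ = |n₁·n₂| / (|n₁||n₂|) = |-96| / (√1232 · √30).
θ = arccos(0.49935) ≈ 60.04°.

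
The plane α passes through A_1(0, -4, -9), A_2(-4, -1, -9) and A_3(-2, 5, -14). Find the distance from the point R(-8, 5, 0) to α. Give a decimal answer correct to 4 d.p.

A_1A_2 = (-4, 3, 0), A_1A_3 = (-2, 9, -5); a normal to α is A_1A_2 × A_1A_3 = (-15, -20, -30).
Using A_1: α has equation -15x - 20y - 30z = 350.
n·R − d = (-15)·(-8) + (-20)·(5) + (-30)·(0) − 350 = -330; |n| = √1525.
Distance = |-330| / √1525 = 330/√1525 ≈ 8.4504.

8.4504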